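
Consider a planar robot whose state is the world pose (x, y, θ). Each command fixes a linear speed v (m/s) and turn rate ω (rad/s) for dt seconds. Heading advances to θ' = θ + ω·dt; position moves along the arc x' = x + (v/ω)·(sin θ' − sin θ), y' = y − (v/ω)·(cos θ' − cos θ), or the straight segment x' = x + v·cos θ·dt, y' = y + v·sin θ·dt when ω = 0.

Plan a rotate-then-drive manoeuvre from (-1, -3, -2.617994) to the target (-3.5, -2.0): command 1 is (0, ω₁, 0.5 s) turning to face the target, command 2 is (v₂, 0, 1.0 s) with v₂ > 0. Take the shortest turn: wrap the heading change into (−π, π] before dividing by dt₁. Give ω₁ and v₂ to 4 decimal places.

heading to target = atan2(-2−-3, -3.5−-1) = 2.7611
Δθ = wrap(2.7611 − -2.6180) = -0.9041; ω₁ = Δθ/dt₁ = -1.8082
distance = √((-3.5−-1)² + (-2−-3)²) = 2.6926; v₂ = distance/dt₂ = 2.6926

ω₁ = -1.8082, v₂ = 2.6926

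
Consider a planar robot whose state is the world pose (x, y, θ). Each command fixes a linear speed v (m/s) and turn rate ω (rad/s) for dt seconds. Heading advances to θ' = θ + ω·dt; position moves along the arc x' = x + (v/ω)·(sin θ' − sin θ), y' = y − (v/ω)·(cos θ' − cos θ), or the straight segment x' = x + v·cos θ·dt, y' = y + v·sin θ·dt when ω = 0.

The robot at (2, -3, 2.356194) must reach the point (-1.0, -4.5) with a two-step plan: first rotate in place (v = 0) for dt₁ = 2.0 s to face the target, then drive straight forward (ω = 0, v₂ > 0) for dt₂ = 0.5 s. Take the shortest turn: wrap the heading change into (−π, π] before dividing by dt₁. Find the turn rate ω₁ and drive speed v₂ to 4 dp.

heading to target = atan2(-4.5−-3, -1−2) = -2.6779
Δθ = wrap(-2.6779 − 2.3562) = 1.2490; ω₁ = Δθ/dt₁ = 0.6245
distance = √((-1−2)² + (-4.5−-3)²) = 3.3541; v₂ = distance/dt₂ = 6.7082

ω₁ = 0.6245, v₂ = 6.7082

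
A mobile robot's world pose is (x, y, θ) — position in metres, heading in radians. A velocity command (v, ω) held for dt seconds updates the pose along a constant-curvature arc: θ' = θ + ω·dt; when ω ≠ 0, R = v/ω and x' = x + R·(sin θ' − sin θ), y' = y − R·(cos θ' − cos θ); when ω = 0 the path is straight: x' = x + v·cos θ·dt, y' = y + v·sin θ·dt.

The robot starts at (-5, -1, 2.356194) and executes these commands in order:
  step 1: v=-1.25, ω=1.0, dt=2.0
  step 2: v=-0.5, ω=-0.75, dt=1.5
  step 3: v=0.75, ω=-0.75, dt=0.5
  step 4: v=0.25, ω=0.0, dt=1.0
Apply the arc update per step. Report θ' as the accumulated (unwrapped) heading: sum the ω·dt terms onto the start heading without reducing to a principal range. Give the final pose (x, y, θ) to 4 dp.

(-2.9903, -0.0137, 2.8562)

step 1: θ'=4.3562 (R=-1.2500) → pose (-2.9446, -0.5520, 4.3562)
step 2: θ'=3.2312 (R=0.6667) → pose (-2.3794, -0.1205, 3.2312)
step 3: θ'=2.8562 (R=-1.0000) → pose (-2.7504, -0.0840, 2.8562)
step 4: θ'=2.8562 (straight) → pose (-2.9903, -0.0137, 2.8562)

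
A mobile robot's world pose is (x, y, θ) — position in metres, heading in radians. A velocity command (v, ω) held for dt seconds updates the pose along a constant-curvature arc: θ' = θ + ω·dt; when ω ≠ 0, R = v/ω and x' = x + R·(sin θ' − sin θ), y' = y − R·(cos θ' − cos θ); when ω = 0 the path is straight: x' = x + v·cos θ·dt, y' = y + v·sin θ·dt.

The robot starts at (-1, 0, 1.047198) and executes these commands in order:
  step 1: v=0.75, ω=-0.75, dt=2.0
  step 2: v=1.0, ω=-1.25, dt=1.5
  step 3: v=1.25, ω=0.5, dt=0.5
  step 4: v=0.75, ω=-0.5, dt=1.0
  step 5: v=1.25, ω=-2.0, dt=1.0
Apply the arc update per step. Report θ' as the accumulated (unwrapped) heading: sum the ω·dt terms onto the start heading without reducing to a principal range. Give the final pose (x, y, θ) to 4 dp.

step 1: θ'=-0.4528 (R=-1.0000) → pose (0.3035, 0.3992, -0.4528)
step 2: θ'=-2.3278 (R=-0.8000) → pose (0.5350, -0.8696, -2.3278)
step 3: θ'=-2.0778 (R=2.5000) → pose (0.1668, -1.3725, -2.0778)
step 4: θ'=-2.5778 (R=-1.5000) → pose (-0.3429, -1.9120, -2.5778)
step 5: θ'=-4.5778 (R=-0.6250) → pose (-1.2963, -1.4676, -4.5778)

(-1.2963, -1.4676, -4.5778)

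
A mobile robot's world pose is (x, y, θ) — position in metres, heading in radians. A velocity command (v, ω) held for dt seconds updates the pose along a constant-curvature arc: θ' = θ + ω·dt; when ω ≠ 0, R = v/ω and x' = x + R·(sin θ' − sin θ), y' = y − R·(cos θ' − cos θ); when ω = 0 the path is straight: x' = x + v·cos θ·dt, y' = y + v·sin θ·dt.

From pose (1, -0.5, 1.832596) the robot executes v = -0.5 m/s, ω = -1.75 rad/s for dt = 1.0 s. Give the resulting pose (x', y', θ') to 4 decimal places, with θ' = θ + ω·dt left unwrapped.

θ' = 1.8326 + -1.75·1.0 = 0.0826
R = v/ω = -0.5/-1.75 = 0.2857
x' = 1 + 0.2857·(sin 0.0826 − sin 1.8326) = 0.7476
y' = -0.5 − 0.2857·(cos 0.0826 − cos 1.8326) = -0.8587

(0.7476, -0.8587, 0.0826)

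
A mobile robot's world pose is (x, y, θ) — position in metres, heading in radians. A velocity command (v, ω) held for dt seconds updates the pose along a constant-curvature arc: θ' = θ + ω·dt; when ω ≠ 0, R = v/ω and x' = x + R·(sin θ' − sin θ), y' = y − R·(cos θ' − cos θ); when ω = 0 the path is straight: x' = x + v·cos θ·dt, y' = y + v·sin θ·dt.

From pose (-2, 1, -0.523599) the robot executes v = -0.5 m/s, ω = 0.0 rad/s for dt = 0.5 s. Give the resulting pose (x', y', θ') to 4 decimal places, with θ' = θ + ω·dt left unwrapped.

(-2.2165, 1.1250, -0.5236)

θ' = -0.5236 + 0.0·0.5 = -0.5236
ω = 0 → straight: x' = -2 + -0.5·cos(-0.5236)·0.5 = -2.2165
y' = 1 + -0.5·sin(-0.5236)·0.5 = 1.1250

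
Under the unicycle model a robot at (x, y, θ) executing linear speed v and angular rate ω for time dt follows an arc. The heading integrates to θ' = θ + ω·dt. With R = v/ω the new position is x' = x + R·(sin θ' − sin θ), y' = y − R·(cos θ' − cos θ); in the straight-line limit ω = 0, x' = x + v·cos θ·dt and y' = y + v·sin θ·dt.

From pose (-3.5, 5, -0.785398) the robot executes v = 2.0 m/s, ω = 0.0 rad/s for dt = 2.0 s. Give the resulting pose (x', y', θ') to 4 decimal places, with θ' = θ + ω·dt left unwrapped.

(-0.6716, 2.1716, -0.7854)

θ' = -0.7854 + 0.0·2.0 = -0.7854
ω = 0 → straight: x' = -3.5 + 2.0·cos(-0.7854)·2.0 = -0.6716
y' = 5 + 2.0·sin(-0.7854)·2.0 = 2.1716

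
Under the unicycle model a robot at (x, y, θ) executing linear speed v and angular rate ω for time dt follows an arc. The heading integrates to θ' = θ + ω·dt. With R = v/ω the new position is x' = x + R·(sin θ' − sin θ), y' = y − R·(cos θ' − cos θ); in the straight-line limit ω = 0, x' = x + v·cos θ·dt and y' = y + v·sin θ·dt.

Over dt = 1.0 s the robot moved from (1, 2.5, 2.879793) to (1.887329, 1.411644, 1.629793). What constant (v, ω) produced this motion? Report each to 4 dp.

v = -1.5000, ω = -1.2500

Δθ = 1.629793 − 2.879793 = -1.250000
ω = Δθ/dt = -1.250000/1.0 = -1.2500
R = −Δy/(cos θ' − cos θ) = 1.2000
v = R·ω = 1.2000·-1.2500 = -1.5000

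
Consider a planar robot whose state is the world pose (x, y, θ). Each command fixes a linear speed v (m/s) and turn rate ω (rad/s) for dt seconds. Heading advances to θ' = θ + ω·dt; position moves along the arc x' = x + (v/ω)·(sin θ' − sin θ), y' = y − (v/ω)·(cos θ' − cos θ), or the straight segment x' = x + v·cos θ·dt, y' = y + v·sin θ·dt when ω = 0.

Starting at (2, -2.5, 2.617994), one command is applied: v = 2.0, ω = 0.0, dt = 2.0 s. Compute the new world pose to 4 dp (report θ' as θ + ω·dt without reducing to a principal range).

(-1.4641, -0.5000, 2.6180)

θ' = 2.6180 + 0.0·2.0 = 2.6180
ω = 0 → straight: x' = 2 + 2.0·cos(2.6180)·2.0 = -1.4641
y' = -2.5 + 2.0·sin(2.6180)·2.0 = -0.5000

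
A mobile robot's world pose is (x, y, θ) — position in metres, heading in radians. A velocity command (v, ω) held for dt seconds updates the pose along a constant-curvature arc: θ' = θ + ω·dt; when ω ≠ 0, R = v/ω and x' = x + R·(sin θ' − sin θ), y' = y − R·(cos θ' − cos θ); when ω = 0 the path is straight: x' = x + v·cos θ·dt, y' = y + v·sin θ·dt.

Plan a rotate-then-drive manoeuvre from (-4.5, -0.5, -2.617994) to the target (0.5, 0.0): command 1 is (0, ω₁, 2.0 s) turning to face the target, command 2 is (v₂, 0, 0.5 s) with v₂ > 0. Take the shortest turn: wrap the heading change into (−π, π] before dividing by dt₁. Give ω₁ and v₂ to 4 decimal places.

ω₁ = 1.3588, v₂ = 10.0499

heading to target = atan2(0−-0.5, 0.5−-4.5) = 0.0997
Δθ = wrap(0.0997 − -2.6180) = 2.7177; ω₁ = Δθ/dt₁ = 1.3588
distance = √((0.5−-4.5)² + (0−-0.5)²) = 5.0249; v₂ = distance/dt₂ = 10.0499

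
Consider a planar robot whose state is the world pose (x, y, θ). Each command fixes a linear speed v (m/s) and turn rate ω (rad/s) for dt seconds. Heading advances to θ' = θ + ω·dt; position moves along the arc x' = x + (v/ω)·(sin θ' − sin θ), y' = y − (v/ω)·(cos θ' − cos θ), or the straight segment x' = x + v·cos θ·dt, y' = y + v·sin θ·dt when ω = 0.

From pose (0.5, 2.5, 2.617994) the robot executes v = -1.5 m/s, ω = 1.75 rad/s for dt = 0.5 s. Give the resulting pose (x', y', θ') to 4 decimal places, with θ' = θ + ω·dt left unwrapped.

θ' = 2.6180 + 1.75·0.5 = 3.4930
R = v/ω = -1.5/1.75 = -0.8571
x' = 0.5 + -0.8571·(sin 3.4930 − sin 2.6180) = 1.2236
y' = 2.5 − -0.8571·(cos 3.4930 − cos 2.6180) = 2.4375

(1.2236, 2.4375, 3.4930)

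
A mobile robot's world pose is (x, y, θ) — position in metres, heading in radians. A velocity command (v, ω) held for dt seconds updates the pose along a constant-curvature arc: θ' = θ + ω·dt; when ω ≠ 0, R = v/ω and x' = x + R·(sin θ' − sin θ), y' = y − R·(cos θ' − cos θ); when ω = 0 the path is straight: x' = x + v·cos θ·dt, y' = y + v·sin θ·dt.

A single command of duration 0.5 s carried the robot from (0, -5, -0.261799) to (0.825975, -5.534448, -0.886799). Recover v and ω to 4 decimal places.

Δθ = -0.886799 − -0.261799 = -0.625000
ω = Δθ/dt = -0.625000/0.5 = -1.2500
R = Δx/(sin θ' − sin θ) = -1.6000
v = R·ω = -1.6000·-1.2500 = 2.0000

v = 2.0000, ω = -1.2500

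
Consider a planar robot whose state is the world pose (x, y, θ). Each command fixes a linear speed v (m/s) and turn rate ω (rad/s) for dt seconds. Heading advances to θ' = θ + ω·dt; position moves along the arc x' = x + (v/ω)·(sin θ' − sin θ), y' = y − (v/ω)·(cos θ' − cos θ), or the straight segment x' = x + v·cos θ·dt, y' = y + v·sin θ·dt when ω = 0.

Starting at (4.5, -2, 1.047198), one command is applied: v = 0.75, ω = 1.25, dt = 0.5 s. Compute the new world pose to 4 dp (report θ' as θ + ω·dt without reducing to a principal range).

θ' = 1.0472 + 1.25·0.5 = 1.6722
R = v/ω = 0.75/1.25 = 0.6000
x' = 4.5 + 0.6000·(sin 1.6722 − sin 1.0472) = 4.5773
y' = -2 − 0.6000·(cos 1.6722 − cos 1.0472) = -1.6393

(4.5773, -1.6393, 1.6722)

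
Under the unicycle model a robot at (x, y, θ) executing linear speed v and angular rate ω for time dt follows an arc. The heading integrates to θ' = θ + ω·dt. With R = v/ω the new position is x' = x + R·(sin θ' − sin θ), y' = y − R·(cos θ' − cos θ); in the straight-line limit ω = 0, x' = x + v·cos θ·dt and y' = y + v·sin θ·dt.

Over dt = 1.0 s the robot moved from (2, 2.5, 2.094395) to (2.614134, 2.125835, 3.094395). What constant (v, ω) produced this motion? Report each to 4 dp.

Δθ = 3.094395 − 2.094395 = 1.000000
ω = Δθ/dt = 1.000000/1.0 = 1.0000
R = Δx/(sin θ' − sin θ) = -0.7500
v = R·ω = -0.7500·1.0000 = -0.7500

v = -0.7500, ω = 1.0000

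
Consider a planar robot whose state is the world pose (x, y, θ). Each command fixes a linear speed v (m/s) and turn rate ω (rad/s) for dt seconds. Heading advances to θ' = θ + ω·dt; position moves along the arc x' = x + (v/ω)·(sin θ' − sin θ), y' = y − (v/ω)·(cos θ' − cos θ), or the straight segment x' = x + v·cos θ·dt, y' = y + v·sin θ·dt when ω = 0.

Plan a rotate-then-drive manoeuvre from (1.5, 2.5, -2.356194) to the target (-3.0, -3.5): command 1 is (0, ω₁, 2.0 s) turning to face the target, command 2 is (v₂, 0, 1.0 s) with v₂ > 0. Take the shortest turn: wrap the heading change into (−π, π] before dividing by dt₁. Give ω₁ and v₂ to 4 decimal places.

ω₁ = 0.0709, v₂ = 7.5000

heading to target = atan2(-3.5−2.5, -3−1.5) = -2.2143
Δθ = wrap(-2.2143 − -2.3562) = 0.1419; ω₁ = Δθ/dt₁ = 0.0709
distance = √((-3−1.5)² + (-3.5−2.5)²) = 7.5000; v₂ = distance/dt₂ = 7.5000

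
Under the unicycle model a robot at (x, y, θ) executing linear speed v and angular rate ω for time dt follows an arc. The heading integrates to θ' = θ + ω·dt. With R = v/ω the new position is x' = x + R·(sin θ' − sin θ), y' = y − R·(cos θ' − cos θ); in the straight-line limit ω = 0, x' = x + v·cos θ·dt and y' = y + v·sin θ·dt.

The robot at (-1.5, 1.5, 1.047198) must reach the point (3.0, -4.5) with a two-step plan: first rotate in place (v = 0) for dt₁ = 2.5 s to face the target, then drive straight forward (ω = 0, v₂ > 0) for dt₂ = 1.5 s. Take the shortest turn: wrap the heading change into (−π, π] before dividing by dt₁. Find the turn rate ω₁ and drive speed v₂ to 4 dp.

ω₁ = -0.7898, v₂ = 5.0000

heading to target = atan2(-4.5−1.5, 3−-1.5) = -0.9273
Δθ = wrap(-0.9273 − 1.0472) = -1.9745; ω₁ = Δθ/dt₁ = -0.7898
distance = √((3−-1.5)² + (-4.5−1.5)²) = 7.5000; v₂ = distance/dt₂ = 5.0000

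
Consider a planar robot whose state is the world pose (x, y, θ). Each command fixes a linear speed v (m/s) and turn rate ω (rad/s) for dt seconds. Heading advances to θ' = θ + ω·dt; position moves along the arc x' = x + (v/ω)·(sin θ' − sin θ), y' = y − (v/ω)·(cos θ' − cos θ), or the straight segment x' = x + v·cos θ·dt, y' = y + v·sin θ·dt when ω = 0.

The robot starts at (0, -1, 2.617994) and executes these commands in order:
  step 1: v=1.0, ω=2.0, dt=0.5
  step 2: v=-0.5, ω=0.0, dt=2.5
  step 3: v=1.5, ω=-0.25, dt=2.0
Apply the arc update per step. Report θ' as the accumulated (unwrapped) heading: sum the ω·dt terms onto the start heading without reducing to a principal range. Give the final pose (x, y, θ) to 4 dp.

step 1: θ'=3.6180 (R=0.5000) → pose (-0.4793, -0.9887, 3.6180)
step 2: θ'=3.6180 (straight) → pose (0.6315, -0.4155, 3.6180)
step 3: θ'=3.1180 (R=-6.0000) → pose (-2.2616, -1.0819, 3.1180)

(-2.2616, -1.0819, 3.1180)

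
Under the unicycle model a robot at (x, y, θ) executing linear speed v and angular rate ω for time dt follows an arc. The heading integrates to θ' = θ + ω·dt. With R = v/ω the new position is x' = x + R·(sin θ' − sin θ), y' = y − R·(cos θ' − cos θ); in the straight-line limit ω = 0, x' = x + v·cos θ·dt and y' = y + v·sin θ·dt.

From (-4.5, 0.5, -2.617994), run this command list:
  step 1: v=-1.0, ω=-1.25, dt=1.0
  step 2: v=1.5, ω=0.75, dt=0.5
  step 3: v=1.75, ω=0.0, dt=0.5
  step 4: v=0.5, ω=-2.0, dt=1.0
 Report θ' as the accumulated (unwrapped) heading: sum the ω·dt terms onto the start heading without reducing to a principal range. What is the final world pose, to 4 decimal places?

(-5.1217, 1.4997, -5.4930)

step 1: θ'=-3.8680 (R=0.8000) → pose (-3.5687, 0.4052, -3.8680)
step 2: θ'=-3.4930 (R=2.0000) → pose (-4.2086, 0.7879, -3.4930)
step 3: θ'=-3.4930 (straight) → pose (-5.0301, 1.0891, -3.4930)
step 4: θ'=-5.4930 (R=-0.2500) → pose (-5.1217, 1.4997, -5.4930)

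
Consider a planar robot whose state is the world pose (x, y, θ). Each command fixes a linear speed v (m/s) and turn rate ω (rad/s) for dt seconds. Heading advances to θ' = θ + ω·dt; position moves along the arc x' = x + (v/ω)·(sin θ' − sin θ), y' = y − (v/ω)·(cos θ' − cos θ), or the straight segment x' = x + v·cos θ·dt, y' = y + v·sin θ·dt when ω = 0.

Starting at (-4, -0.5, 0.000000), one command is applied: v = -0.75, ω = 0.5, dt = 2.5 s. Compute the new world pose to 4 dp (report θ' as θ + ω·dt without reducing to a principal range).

θ' = 0.0000 + 0.5·2.5 = 1.2500
R = v/ω = -0.75/0.5 = -1.5000
x' = -4 + -1.5000·(sin 1.2500 − sin 0.0000) = -5.4235
y' = -0.5 − -1.5000·(cos 1.2500 − cos 0.0000) = -1.5270

(-5.4235, -1.5270, 1.2500)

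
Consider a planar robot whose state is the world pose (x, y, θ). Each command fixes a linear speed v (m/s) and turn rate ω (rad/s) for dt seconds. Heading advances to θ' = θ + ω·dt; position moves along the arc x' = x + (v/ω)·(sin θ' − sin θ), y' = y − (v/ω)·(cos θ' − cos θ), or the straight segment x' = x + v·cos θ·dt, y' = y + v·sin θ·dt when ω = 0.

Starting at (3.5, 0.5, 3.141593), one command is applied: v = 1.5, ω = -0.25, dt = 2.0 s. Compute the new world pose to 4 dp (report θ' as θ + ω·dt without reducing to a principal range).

θ' = 3.1416 + -0.25·2.0 = 2.6416
R = v/ω = 1.5/-0.25 = -6.0000
x' = 3.5 + -6.0000·(sin 2.6416 − sin 3.1416) = 0.6234
y' = 0.5 − -6.0000·(cos 2.6416 − cos 3.1416) = 1.2345

(0.6234, 1.2345, 2.6416)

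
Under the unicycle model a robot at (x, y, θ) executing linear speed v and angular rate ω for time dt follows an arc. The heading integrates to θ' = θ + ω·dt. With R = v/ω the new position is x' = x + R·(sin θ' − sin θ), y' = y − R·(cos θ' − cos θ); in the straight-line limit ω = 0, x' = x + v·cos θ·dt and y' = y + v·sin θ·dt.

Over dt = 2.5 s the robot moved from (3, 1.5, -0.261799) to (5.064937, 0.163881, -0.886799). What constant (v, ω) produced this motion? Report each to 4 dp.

Δθ = -0.886799 − -0.261799 = -0.625000
ω = Δθ/dt = -0.625000/2.5 = -0.2500
R = Δx/(sin θ' − sin θ) = -4.0000
v = R·ω = -4.0000·-0.2500 = 1.0000

v = 1.0000, ω = -0.2500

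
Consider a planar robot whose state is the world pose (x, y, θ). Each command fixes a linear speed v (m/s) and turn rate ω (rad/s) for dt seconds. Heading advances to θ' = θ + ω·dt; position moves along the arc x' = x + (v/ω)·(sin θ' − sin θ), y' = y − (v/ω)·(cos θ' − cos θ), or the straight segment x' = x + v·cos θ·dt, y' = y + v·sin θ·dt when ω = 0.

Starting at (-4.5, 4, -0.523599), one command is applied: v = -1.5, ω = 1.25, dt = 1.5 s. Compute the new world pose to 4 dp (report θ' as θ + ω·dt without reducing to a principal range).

θ' = -0.5236 + 1.25·1.5 = 1.3514
R = v/ω = -1.5/1.25 = -1.2000
x' = -4.5 + -1.2000·(sin 1.3514 − sin -0.5236) = -6.2712
y' = 4 − -1.2000·(cos 1.3514 − cos -0.5236) = 3.2219

(-6.2712, 3.2219, 1.3514)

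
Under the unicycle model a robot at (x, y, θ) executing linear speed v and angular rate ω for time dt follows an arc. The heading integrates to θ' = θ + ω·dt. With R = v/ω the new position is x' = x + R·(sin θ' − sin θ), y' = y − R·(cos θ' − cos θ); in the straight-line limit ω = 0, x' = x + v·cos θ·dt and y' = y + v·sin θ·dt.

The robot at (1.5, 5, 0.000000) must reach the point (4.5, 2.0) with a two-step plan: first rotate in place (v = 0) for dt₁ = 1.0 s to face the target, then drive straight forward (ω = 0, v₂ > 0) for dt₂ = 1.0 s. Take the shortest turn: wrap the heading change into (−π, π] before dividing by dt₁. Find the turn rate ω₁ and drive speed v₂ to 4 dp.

ω₁ = -0.7854, v₂ = 4.2426

heading to target = atan2(2−5, 4.5−1.5) = -0.7854
Δθ = wrap(-0.7854 − 0.0000) = -0.7854; ω₁ = Δθ/dt₁ = -0.7854
distance = √((4.5−1.5)² + (2−5)²) = 4.2426; v₂ = distance/dt₂ = 4.2426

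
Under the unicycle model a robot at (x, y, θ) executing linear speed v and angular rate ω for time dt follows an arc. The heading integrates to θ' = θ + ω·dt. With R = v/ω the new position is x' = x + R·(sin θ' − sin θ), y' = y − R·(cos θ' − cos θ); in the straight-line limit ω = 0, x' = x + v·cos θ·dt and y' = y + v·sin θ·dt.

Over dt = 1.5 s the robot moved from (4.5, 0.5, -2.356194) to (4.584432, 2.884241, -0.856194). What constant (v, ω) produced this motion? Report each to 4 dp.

v = -1.7500, ω = 1.0000

Δθ = -0.856194 − -2.356194 = 1.500000
ω = Δθ/dt = 1.500000/1.5 = 1.0000
R = −Δy/(cos θ' − cos θ) = -1.7500
v = R·ω = -1.7500·1.0000 = -1.7500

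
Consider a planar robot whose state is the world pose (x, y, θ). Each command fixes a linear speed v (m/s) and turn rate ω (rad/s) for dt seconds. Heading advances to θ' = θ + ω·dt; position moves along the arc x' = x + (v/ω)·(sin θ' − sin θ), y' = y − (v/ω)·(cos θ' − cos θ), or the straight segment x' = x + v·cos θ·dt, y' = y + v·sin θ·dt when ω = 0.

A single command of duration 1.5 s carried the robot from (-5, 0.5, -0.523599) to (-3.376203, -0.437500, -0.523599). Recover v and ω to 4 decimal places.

Δθ = -0.523599 − -0.523599 = 0.000000
ω = Δθ/dt = 0.000000/1.5 = 0.0000
ω = 0 → v = (Δx·cos θ + Δy·sin θ)/dt = 1.2500

v = 1.2500, ω = 0.0000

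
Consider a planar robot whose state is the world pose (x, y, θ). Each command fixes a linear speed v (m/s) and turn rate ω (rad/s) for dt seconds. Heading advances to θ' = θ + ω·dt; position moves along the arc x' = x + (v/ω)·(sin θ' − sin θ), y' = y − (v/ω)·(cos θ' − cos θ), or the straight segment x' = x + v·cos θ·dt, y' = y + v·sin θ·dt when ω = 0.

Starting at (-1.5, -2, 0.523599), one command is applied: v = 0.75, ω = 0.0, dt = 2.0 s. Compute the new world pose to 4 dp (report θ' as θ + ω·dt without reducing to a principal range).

(-0.2010, -1.2500, 0.5236)

θ' = 0.5236 + 0.0·2.0 = 0.5236
ω = 0 → straight: x' = -1.5 + 0.75·cos(0.5236)·2.0 = -0.2010
y' = -2 + 0.75·sin(0.5236)·2.0 = -1.2500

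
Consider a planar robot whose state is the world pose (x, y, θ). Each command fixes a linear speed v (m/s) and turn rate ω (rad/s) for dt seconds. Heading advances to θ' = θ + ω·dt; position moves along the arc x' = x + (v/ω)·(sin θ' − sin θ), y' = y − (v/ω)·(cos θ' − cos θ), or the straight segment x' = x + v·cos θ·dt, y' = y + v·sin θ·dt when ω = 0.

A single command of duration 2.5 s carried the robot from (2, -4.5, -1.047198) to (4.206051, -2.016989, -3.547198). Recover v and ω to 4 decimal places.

v = -1.7500, ω = -1.0000

Δθ = -3.547198 − -1.047198 = -2.500000
ω = Δθ/dt = -2.500000/2.5 = -1.0000
R = −Δy/(cos θ' − cos θ) = 1.7500
v = R·ω = 1.7500·-1.0000 = -1.7500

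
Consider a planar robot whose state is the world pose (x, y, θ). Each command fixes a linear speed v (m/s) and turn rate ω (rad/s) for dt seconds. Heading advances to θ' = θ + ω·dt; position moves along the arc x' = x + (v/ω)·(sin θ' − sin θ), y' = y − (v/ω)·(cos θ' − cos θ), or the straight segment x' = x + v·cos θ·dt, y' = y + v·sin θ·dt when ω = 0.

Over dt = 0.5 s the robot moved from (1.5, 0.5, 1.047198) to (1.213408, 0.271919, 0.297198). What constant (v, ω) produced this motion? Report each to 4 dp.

Δθ = 0.297198 − 1.047198 = -0.750000
ω = Δθ/dt = -0.750000/0.5 = -1.5000
R = Δx/(sin θ' − sin θ) = 0.5000
v = R·ω = 0.5000·-1.5000 = -0.7500

v = -0.7500, ω = -1.5000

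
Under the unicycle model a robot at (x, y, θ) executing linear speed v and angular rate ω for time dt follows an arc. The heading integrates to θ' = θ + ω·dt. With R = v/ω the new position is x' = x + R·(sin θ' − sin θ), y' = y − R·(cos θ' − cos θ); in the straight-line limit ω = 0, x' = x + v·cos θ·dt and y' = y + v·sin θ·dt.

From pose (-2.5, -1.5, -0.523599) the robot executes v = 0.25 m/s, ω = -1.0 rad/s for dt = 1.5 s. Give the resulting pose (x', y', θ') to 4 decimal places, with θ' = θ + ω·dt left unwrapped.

(-2.4002, -1.8259, -2.0236)

θ' = -0.5236 + -1.0·1.5 = -2.0236
R = v/ω = 0.25/-1.0 = -0.2500
x' = -2.5 + -0.2500·(sin -2.0236 − sin -0.5236) = -2.4002
y' = -1.5 − -0.2500·(cos -2.0236 − cos -0.5236) = -1.8259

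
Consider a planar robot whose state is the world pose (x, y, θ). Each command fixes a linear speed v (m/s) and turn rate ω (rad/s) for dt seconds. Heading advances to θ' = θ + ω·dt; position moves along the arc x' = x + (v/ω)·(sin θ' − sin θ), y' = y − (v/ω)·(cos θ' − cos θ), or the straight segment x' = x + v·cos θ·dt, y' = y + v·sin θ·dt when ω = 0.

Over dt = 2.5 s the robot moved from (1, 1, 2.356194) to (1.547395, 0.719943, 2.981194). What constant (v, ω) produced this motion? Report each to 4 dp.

Δθ = 2.981194 − 2.356194 = 0.625000
ω = Δθ/dt = 0.625000/2.5 = 0.2500
R = Δx/(sin θ' − sin θ) = -1.0000
v = R·ω = -1.0000·0.2500 = -0.2500

v = -0.2500, ω = 0.2500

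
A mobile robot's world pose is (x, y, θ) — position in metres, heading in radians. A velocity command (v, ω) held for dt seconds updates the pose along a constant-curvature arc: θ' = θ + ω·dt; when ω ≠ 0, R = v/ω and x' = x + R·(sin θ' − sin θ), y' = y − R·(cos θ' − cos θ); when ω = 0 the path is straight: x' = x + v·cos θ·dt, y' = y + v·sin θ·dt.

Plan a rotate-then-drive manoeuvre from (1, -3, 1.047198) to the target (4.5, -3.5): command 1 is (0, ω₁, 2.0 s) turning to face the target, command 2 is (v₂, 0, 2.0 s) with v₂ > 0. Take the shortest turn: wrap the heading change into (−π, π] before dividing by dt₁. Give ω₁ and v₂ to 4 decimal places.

heading to target = atan2(-3.5−-3, 4.5−1) = -0.1419
Δθ = wrap(-0.1419 − 1.0472) = -1.1891; ω₁ = Δθ/dt₁ = -0.5945
distance = √((4.5−1)² + (-3.5−-3)²) = 3.5355; v₂ = distance/dt₂ = 1.7678

ω₁ = -0.5945, v₂ = 1.7678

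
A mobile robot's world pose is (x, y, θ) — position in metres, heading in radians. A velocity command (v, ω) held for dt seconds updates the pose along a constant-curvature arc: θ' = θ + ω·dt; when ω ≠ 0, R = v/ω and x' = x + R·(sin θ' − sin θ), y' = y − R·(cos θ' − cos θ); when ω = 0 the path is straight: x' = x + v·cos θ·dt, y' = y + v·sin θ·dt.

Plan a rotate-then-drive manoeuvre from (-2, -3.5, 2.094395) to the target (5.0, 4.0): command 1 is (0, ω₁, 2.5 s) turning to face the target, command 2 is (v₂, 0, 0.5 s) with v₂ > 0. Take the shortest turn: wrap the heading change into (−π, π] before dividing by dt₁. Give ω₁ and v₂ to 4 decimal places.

heading to target = atan2(4−-3.5, 5−-2) = 0.8199
Δθ = wrap(0.8199 − 2.0944) = -1.2745; ω₁ = Δθ/dt₁ = -0.5098
distance = √((5−-2)² + (4−-3.5)²) = 10.2591; v₂ = distance/dt₂ = 20.5183

ω₁ = -0.5098, v₂ = 20.5183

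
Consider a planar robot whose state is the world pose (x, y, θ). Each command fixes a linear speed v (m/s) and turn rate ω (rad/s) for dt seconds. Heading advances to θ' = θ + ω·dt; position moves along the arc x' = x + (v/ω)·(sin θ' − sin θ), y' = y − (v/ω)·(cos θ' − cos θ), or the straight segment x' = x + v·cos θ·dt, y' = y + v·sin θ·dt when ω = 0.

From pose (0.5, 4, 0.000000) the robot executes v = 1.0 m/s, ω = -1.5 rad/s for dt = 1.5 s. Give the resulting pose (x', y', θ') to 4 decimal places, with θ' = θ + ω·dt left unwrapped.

(1.0187, 2.9146, -2.2500)

θ' = 0.0000 + -1.5·1.5 = -2.2500
R = v/ω = 1.0/-1.5 = -0.6667
x' = 0.5 + -0.6667·(sin -2.2500 − sin 0.0000) = 1.0187
y' = 4 − -0.6667·(cos -2.2500 − cos 0.0000) = 2.9146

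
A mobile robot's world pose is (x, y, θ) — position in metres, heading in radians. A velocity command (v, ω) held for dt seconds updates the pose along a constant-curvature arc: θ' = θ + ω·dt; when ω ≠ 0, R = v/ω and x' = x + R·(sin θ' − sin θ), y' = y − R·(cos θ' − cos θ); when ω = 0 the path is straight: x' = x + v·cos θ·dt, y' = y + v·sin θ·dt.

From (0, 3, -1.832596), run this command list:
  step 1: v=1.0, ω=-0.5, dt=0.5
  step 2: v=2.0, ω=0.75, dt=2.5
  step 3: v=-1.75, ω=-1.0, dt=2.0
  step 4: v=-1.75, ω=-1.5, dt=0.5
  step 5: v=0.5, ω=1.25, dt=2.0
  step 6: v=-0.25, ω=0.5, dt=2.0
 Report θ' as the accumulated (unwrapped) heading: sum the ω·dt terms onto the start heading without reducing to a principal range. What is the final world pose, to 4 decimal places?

step 1: θ'=-2.0826 (R=-2.0000) → pose (-0.1881, 2.5381, -2.0826)
step 2: θ'=-0.2076 (R=2.6667) → pose (1.5872, -1.3773, -0.2076)
step 3: θ'=-2.2076 (R=1.7500) → pose (0.5409, 1.3758, -2.2076)
step 4: θ'=-2.9576 (R=1.1667) → pose (1.2655, 1.8290, -2.9576)
step 5: θ'=-0.4576 (R=0.4000) → pose (1.1619, 1.0769, -0.4576)
step 6: θ'=0.5424 (R=-0.5000) → pose (0.6829, 1.0566, 0.5424)

(0.6829, 1.0566, 0.5424)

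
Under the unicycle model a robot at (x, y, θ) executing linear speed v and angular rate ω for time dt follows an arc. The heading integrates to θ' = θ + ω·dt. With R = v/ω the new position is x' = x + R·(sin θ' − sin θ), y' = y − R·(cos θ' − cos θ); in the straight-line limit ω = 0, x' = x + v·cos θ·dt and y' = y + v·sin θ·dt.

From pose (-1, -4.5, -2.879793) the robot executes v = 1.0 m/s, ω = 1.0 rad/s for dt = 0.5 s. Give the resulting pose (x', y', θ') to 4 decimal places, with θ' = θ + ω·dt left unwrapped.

θ' = -2.8798 + 1.0·0.5 = -2.3798
R = v/ω = 1.0/1.0 = 1.0000
x' = -1 + 1.0000·(sin -2.3798 − sin -2.8798) = -1.4314
y' = -4.5 − 1.0000·(cos -2.3798 − cos -2.8798) = -4.7423

(-1.4314, -4.7423, -2.3798)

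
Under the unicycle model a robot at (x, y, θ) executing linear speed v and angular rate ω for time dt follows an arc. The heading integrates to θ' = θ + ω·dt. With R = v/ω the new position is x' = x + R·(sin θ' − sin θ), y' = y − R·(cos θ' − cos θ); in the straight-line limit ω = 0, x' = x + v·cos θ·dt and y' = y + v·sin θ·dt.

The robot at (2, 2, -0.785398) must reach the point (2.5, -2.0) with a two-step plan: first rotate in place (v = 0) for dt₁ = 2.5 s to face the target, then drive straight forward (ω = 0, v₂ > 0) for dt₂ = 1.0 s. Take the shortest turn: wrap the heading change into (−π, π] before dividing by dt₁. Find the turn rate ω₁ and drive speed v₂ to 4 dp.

heading to target = atan2(-2−2, 2.5−2) = -1.4464
Δθ = wrap(-1.4464 − -0.7854) = -0.6610; ω₁ = Δθ/dt₁ = -0.2644
distance = √((2.5−2)² + (-2−2)²) = 4.0311; v₂ = distance/dt₂ = 4.0311

ω₁ = -0.2644, v₂ = 4.0311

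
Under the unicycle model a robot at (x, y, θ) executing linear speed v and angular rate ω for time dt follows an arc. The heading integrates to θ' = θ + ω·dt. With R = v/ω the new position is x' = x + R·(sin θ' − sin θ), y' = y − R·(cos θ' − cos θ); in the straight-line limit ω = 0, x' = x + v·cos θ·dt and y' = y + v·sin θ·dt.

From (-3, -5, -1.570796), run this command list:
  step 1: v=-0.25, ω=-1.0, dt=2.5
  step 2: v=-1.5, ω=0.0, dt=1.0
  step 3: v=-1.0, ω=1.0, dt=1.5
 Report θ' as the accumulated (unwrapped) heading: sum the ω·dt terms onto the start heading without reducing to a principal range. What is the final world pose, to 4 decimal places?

(-0.3106, -6.2951, -2.5708)

step 1: θ'=-4.0708 (R=0.2500) → pose (-2.5497, -4.8504, -4.0708)
step 2: θ'=-4.0708 (straight) → pose (-1.6520, -6.0521, -4.0708)
step 3: θ'=-2.5708 (R=-1.0000) → pose (-0.3106, -6.2951, -2.5708)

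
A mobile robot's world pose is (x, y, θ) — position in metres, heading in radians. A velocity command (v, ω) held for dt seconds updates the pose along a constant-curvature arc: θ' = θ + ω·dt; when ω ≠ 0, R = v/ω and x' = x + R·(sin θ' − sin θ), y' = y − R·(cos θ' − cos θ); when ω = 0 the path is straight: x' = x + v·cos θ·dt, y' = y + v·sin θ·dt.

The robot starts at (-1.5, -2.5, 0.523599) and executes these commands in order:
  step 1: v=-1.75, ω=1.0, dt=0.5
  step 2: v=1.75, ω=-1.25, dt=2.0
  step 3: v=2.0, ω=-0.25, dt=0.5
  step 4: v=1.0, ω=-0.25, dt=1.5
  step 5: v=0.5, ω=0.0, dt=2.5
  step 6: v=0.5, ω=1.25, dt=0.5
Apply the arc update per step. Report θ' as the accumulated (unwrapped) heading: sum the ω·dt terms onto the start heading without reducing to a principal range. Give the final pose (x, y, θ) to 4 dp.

step 1: θ'=1.0236 (R=-1.7500) → pose (-2.1195, -3.1050, 1.0236)
step 2: θ'=-1.4764 (R=-1.4000) → pose (0.4699, -3.7015, -1.4764)
step 3: θ'=-1.6014 (R=-8.0000) → pose (0.5017, -4.7003, -1.6014)
step 4: θ'=-1.9764 (R=-4.0000) → pose (0.1791, -6.1562, -1.9764)
step 5: θ'=-1.9764 (straight) → pose (-0.3141, -7.3048, -1.9764)
step 6: θ'=-1.3514 (R=0.4000) → pose (-0.3370, -7.5497, -1.3514)

(-0.3370, -7.5497, -1.3514)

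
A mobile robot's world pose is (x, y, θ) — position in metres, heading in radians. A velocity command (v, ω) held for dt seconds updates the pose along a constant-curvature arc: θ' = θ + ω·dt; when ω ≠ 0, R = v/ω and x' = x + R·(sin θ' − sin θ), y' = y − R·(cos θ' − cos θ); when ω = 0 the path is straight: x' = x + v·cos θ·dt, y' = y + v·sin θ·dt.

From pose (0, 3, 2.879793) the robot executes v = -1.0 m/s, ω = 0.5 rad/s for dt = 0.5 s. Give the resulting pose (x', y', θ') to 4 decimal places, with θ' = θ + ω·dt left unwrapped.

(0.4940, 2.9320, 3.1298)

θ' = 2.8798 + 0.5·0.5 = 3.1298
R = v/ω = -1.0/0.5 = -2.0000
x' = 0 + -2.0000·(sin 3.1298 − sin 2.8798) = 0.4940
y' = 3 − -2.0000·(cos 3.1298 − cos 2.8798) = 2.9320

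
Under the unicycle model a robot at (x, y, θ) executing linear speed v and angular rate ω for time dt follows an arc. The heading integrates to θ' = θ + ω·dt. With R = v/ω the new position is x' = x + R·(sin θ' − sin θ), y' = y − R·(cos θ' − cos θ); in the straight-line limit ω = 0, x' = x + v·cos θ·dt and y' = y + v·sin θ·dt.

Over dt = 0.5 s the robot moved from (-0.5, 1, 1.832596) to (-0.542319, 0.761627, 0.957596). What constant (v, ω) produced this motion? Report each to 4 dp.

v = -0.5000, ω = -1.7500

Δθ = 0.957596 − 1.832596 = -0.875000
ω = Δθ/dt = -0.875000/0.5 = -1.7500
R = −Δy/(cos θ' − cos θ) = 0.2857
v = R·ω = 0.2857·-1.7500 = -0.5000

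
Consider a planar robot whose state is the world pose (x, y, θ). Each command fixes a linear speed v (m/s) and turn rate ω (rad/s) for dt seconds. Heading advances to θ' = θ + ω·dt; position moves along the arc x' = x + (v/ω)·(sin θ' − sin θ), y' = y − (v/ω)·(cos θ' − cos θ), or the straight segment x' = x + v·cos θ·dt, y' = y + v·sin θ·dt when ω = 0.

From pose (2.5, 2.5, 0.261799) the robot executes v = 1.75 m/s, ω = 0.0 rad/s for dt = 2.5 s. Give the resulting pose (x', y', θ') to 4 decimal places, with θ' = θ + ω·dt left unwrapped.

(6.7259, 3.6323, 0.2618)

θ' = 0.2618 + 0.0·2.5 = 0.2618
ω = 0 → straight: x' = 2.5 + 1.75·cos(0.2618)·2.5 = 6.7259
y' = 2.5 + 1.75·sin(0.2618)·2.5 = 3.6323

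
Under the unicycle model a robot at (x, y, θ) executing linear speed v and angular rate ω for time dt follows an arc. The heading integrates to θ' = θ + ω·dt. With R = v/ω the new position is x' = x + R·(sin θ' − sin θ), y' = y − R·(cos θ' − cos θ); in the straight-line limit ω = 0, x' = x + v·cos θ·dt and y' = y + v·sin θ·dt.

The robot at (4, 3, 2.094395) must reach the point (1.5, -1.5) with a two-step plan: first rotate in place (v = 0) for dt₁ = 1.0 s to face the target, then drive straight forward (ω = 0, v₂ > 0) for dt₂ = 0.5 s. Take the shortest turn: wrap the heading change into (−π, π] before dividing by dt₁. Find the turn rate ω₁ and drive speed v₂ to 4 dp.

ω₁ = 2.1109, v₂ = 10.2956

heading to target = atan2(-1.5−3, 1.5−4) = -2.0779
Δθ = wrap(-2.0779 − 2.0944) = 2.1109; ω₁ = Δθ/dt₁ = 2.1109
distance = √((1.5−4)² + (-1.5−3)²) = 5.1478; v₂ = distance/dt₂ = 10.2956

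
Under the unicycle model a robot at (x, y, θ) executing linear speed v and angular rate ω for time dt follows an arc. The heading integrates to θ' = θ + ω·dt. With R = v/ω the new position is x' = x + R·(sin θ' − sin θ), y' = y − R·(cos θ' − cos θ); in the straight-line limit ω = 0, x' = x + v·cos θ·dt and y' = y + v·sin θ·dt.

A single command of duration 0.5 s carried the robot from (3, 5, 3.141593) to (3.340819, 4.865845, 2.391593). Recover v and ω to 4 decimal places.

v = -0.7500, ω = -1.5000

Δθ = 2.391593 − 3.141593 = -0.750000
ω = Δθ/dt = -0.750000/0.5 = -1.5000
R = Δx/(sin θ' − sin θ) = 0.5000
v = R·ω = 0.5000·-1.5000 = -0.7500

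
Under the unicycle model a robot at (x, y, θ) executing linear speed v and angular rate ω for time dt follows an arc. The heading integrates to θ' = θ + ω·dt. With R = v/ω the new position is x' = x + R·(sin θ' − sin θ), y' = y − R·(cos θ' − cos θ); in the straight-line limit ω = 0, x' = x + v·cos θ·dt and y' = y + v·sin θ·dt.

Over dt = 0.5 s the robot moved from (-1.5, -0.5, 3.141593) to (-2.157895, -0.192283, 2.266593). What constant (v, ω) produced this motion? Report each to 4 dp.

v = 1.5000, ω = -1.7500

Δθ = 2.266593 − 3.141593 = -0.875000
ω = Δθ/dt = -0.875000/0.5 = -1.7500
R = Δx/(sin θ' − sin θ) = -0.8571
v = R·ω = -0.8571·-1.7500 = 1.5000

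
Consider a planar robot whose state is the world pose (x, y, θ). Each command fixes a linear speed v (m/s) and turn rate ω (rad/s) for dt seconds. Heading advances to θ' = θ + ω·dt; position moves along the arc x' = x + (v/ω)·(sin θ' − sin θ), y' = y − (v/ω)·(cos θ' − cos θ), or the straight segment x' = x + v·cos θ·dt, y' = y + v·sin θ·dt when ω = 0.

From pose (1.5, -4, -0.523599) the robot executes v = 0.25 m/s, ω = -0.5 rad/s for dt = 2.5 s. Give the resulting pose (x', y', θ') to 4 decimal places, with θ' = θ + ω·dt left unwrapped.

(1.7398, -4.5337, -1.7736)

θ' = -0.5236 + -0.5·2.5 = -1.7736
R = v/ω = 0.25/-0.5 = -0.5000
x' = 1.5 + -0.5000·(sin -1.7736 − sin -0.5236) = 1.7398
y' = -4 − -0.5000·(cos -1.7736 − cos -0.5236) = -4.5337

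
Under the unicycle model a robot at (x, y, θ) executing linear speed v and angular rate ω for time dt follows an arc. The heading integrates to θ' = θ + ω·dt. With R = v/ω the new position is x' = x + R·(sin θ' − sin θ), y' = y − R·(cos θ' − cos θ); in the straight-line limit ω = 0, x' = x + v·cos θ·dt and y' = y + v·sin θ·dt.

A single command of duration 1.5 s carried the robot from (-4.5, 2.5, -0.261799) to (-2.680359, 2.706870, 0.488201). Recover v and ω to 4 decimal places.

v = 1.2500, ω = 0.5000

Δθ = 0.488201 − -0.261799 = 0.750000
ω = Δθ/dt = 0.750000/1.5 = 0.5000
R = Δx/(sin θ' − sin θ) = 2.5000
v = R·ω = 2.5000·0.5000 = 1.2500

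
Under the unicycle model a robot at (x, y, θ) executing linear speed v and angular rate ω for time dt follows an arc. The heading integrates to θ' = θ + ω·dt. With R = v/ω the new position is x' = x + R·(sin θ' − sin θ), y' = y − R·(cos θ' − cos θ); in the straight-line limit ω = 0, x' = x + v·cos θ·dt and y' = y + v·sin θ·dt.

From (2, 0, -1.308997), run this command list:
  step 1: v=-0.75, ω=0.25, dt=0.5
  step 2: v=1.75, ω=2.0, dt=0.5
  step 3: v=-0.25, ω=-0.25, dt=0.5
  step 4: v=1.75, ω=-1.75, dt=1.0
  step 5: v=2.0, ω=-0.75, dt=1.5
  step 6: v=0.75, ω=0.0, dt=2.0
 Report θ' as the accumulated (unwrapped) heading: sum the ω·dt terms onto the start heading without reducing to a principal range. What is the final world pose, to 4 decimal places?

(-0.9781, -2.9160, -3.1840)

step 1: θ'=-1.1840 (R=-3.0000) → pose (1.8806, 0.3552, -1.1840)
step 2: θ'=-0.1840 (R=0.8750) → pose (2.5309, -0.1749, -0.1840)
step 3: θ'=-0.3090 (R=1.0000) → pose (2.4097, -0.1445, -0.3090)
step 4: θ'=-2.0590 (R=-1.0000) → pose (2.9888, -1.5661, -2.0590)
step 5: θ'=-3.1840 (R=-2.6667) → pose (0.5206, -2.9796, -3.1840)
step 6: θ'=-3.1840 (straight) → pose (-0.9781, -2.9160, -3.1840)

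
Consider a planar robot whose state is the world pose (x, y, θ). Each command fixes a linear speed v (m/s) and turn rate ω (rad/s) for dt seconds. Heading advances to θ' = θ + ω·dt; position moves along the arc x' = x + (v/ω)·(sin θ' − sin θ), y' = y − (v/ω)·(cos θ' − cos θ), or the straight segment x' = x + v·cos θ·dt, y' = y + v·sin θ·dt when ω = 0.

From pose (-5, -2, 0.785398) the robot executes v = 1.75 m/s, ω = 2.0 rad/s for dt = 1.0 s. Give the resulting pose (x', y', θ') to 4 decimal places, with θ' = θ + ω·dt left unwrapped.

θ' = 0.7854 + 2.0·1.0 = 2.7854
R = v/ω = 1.75/2.0 = 0.8750
x' = -5 + 0.8750·(sin 2.7854 − sin 0.7854) = -5.3136
y' = -2 − 0.8750·(cos 2.7854 − cos 0.7854) = -0.5612

(-5.3136, -0.5612, 2.7854)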